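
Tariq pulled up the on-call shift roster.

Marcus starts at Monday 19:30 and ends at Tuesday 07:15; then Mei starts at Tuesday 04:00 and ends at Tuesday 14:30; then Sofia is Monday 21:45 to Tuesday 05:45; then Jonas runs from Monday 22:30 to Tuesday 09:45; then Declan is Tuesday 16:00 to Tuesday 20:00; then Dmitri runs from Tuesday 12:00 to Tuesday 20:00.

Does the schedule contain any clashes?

Sorted by start: Marcus, Sofia, Jonas, Mei, Dmitri, Declan.
Sofia starts before Marcus ends → Marcus and Sofia overlap.
That's a conflict, so the schedule is not conflict-free.

Yes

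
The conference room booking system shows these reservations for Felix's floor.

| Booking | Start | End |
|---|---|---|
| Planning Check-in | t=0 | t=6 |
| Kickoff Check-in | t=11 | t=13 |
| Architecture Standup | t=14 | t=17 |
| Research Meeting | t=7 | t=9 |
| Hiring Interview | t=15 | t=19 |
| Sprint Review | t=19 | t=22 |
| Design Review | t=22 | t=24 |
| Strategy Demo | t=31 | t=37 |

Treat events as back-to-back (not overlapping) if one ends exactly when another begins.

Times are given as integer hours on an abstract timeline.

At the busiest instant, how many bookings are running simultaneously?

Sort all start/end points and keep a running count:
t=0 start Planning Check-in → 1
t=6 end Planning Check-in → 0
t=7 start Research Meeting → 1
t=9 end Research Meeting → 0
t=11 start Kickoff Check-in → 1
t=13 end Kickoff Check-in → 0
t=14 start Architecture Standup → 1
t=15 start Hiring Interview → 2
t=17 end Architecture Standup → 1
t=19 end Hiring Interview → 0
t=19 start Sprint Review → 1
t=22 end Sprint Review → 0
t=22 start Design Review → 1
t=24 end Design Review → 0
t=31 start Strategy Demo → 1
t=37 end Strategy Demo → 0
Peak is 2, at t=15 (Architecture Standup, Hiring Interview).

2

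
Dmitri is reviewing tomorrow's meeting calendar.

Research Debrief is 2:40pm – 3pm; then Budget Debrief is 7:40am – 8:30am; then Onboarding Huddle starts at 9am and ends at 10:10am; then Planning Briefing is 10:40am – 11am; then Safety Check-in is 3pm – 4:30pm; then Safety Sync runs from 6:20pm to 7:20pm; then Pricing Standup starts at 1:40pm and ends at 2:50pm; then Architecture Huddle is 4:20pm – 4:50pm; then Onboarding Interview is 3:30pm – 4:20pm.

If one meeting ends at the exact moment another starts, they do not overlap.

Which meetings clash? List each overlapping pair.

Sorted by start: Budget Debrief, Onboarding Huddle, Planning Briefing, Pricing Standup, Research Debrief, Safety Check-in, Onboarding Interview, Architecture Huddle, Safety Sync.
Onboarding Huddle starts after Budget Debrief ends, so nothing later overlaps Budget Debrief either.
Planning Briefing starts after Onboarding Huddle ends, so nothing later overlaps Onboarding Huddle either.
Pricing Standup starts after Planning Briefing ends, so nothing later overlaps Planning Briefing either.
Research Debrief starts before Pricing Standup ends → Pricing Standup and Research Debrief overlap.
Safety Check-in starts after Pricing Standup ends, so nothing later overlaps Pricing Standup either.
Safety Check-in starts exactly when Research Debrief ends (back-to-back, no overlap), so nothing later overlaps Research Debrief either.
Onboarding Interview starts before Safety Check-in ends → Safety Check-in and Onboarding Interview overlap.
Architecture Huddle starts before Safety Check-in ends → Safety Check-in and Architecture Huddle overlap.
Safety Sync starts after Safety Check-in ends.
Architecture Huddle starts exactly when Onboarding Interview ends (back-to-back, no overlap), so nothing later overlaps Onboarding Interview either.
Safety Sync starts after Architecture Huddle ends.

Architecture Huddle & Safety Check-in, Onboarding Interview & Safety Check-in, Pricing Standup & Research Debrief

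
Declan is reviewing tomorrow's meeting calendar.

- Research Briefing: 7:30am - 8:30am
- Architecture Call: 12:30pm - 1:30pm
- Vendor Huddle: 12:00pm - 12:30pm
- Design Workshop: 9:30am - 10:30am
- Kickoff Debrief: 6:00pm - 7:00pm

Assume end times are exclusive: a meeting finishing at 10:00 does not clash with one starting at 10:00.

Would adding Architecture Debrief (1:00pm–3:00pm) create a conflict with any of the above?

Research Briefing: ends 8:30am at or before Architecture Debrief starts 1:00pm → clear.
Design Workshop: ends 10:30am at or before Architecture Debrief starts 1:00pm → clear.
Vendor Huddle: ends 12:30pm at or before Architecture Debrief starts 1:00pm → clear.
Architecture Call: starts 12:30pm before Architecture Debrief ends 3:00pm, and ends 1:30pm after Architecture Debrief starts 1:00pm → overlap.
Kickoff Debrief: starts 6:00pm at or after Architecture Debrief ends 3:00pm → clear.
Architecture Debrief overlaps Architecture Call.

Yes — it overlaps Architecture Call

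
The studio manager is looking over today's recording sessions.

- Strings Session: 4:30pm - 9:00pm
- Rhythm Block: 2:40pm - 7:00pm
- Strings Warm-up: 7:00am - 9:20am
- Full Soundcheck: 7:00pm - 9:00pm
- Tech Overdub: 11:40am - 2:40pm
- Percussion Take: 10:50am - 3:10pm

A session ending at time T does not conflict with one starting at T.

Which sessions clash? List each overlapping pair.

Two intervals overlap when each starts before the other ends.
Sorted by start: Strings Warm-up, Percussion Take, Tech Overdub, Rhythm Block, Strings Session, Full Soundcheck.
Percussion Take starts after Strings Warm-up ends; Strings Warm-up is clear from here.
Tech Overdub starts before Percussion Take ends → Percussion Take and Tech Overdub overlap.
Rhythm Block starts before Percussion Take ends → Percussion Take and Rhythm Block overlap.
Strings Session starts after Percussion Take ends; Percussion Take is clear from here.
Rhythm Block starts exactly when Tech Overdub ends (back-to-back, no overlap); Tech Overdub is clear from here.
Strings Session starts before Rhythm Block ends → Rhythm Block and Strings Session overlap.
Full Soundcheck starts exactly when Rhythm Block ends (back-to-back, no overlap).
Full Soundcheck starts before Strings Session ends → Strings Session and Full Soundcheck overlap.

Full Soundcheck & Strings Session, Percussion Take & Rhythm Block, Percussion Take & Tech Overdub, Rhythm Block & Strings Session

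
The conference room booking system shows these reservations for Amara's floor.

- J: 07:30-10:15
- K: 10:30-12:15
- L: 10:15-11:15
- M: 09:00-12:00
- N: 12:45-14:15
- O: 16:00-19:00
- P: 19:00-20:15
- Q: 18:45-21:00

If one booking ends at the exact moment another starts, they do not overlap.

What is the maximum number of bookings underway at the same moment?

3

Sort all start/end points and keep a running count:
07:30 start J → 1
09:00 start M → 2
10:15 end J → 1
10:15 start L → 2
10:30 start K → 3
11:15 end L → 2
12:00 end M → 1
12:15 end K → 0
12:45 start N → 1
14:15 end N → 0
16:00 start O → 1
18:45 start Q → 2
19:00 end O → 1
19:00 start P → 2
20:15 end P → 1
21:00 end Q → 0
Peak is 3, at 10:30 (K, L, M).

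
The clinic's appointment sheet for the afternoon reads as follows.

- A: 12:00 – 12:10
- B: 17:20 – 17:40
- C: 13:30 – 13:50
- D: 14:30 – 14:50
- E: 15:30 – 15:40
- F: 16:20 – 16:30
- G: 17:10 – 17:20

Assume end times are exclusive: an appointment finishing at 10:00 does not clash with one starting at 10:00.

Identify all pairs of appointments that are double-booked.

Sorted by start: A, C, D, E, F, G, B.
C starts after A ends; A is clear from here.
D starts after C ends; C is clear from here.
E starts after D ends; D is clear from here.
F starts after E ends; E is clear from here.
G starts after F ends; F is clear from here.
B starts exactly when G ends (back-to-back, no overlap).

none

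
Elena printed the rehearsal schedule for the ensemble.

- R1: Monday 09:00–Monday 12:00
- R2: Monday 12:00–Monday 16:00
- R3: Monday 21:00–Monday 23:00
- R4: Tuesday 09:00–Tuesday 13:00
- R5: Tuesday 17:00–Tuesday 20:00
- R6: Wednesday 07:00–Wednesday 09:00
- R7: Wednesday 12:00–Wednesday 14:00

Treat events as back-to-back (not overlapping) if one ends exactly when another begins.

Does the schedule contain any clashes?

Sorted by start: R1, R2, R3, R4, R5, R6, R7.
R2 starts exactly when R1 ends (back-to-back, no overlap), so nothing later overlaps R1 either.
R3 starts after R2 ends, so nothing later overlaps R2 either.
R4 starts after R3 ends, so nothing later overlaps R3 either.
R5 starts after R4 ends, so nothing later overlaps R4 either.
R6 starts after R5 ends, so nothing later overlaps R5 either.
R7 starts after R6 ends.
Every pair is clear; the schedule has no overlaps.

No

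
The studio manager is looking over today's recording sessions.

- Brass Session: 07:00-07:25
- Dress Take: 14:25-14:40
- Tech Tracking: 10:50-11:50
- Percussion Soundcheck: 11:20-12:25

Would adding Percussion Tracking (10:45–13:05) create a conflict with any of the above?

Yes — it overlaps Percussion Soundcheck, Tech Tracking

Brass Session: ends 07:25 at or before Percussion Tracking starts 10:45 → clear.
Tech Tracking: starts 10:50 before Percussion Tracking ends 13:05, and ends 11:50 after Percussion Tracking starts 10:45 → overlap.
Percussion Soundcheck: starts 11:20 before Percussion Tracking ends 13:05, and ends 12:25 after Percussion Tracking starts 10:45 → overlap.
Dress Take: starts 14:25 at or after Percussion Tracking ends 13:05 → clear.
Percussion Tracking overlaps Tech Tracking, Percussion Soundcheck.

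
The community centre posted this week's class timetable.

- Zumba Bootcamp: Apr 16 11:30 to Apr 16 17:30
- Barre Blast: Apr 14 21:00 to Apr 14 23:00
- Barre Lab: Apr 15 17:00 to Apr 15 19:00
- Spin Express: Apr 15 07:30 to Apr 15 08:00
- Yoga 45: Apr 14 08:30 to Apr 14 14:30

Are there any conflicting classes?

No

Sorted by start: Yoga 45, Barre Blast, Spin Express, Barre Lab, Zumba Bootcamp.
Barre Blast starts after Yoga 45 ends — done with Yoga 45.
Spin Express starts after Barre Blast ends — done with Barre Blast.
Barre Lab starts after Spin Express ends — done with Spin Express.
Zumba Bootcamp starts after Barre Lab ends.
Every pair is clear; the schedule has no overlaps.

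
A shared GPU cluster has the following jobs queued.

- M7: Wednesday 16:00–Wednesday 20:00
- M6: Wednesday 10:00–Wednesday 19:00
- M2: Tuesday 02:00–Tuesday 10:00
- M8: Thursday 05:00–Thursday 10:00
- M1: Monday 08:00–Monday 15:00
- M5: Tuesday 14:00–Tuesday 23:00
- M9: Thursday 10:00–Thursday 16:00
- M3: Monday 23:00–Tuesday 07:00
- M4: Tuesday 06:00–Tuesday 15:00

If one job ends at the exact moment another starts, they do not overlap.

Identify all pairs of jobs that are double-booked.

M2 & M3, M2 & M4, M3 & M4, M4 & M5, M6 & M7

Two intervals overlap when each starts before the other ends.
Sorted by start: M1, M3, M2, M4, M5, M6, M7, M8, M9.
M3 starts after M1 ends, so nothing later overlaps M1 either.
M2 starts before M3 ends → M3 and M2 overlap.
M4 starts before M3 ends → M3 and M4 overlap.
M5 starts after M3 ends, so nothing later overlaps M3 either.
M4 starts before M2 ends → M2 and M4 overlap.
M5 starts after M2 ends, so nothing later overlaps M2 either.
M5 starts before M4 ends → M4 and M5 overlap.
M6 starts after M4 ends, so nothing later overlaps M4 either.
M6 starts after M5 ends, so nothing later overlaps M5 either.
M7 starts before M6 ends → M6 and M7 overlap.
M8 starts after M6 ends, so nothing later overlaps M6 either.
M8 starts after M7 ends, so nothing later overlaps M7 either.
M9 starts exactly when M8 ends (back-to-back, no overlap).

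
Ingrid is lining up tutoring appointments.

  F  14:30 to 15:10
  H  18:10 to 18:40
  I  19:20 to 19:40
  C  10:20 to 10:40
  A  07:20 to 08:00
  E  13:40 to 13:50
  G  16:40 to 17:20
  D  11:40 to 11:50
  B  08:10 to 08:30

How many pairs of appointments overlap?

Sorted by start: A, B, C, D, E, F, G, H, I.
B starts after A ends, so A has no further overlaps.
C starts after B ends, so B has no further overlaps.
D starts after C ends, so C has no further overlaps.
E starts after D ends, so D has no further overlaps.
F starts after E ends, so E has no further overlaps.
G starts after F ends, so F has no further overlaps.
H starts after G ends, so G has no further overlaps.
I starts after H ends.
No pair overlaps.

0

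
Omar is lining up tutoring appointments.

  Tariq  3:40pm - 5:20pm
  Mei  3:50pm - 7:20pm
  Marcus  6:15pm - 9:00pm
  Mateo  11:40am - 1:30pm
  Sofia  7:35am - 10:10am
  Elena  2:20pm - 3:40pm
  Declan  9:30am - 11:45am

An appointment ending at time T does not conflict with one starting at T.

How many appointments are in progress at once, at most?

Sweep the timeline, counting +1 at each start and −1 at each end (ends before starts at a tie):
7:35am start Sofia → 1
9:30am start Declan → 2
10:10am end Sofia → 1
11:40am start Mateo → 2
11:45am end Declan → 1
1:30pm end Mateo → 0
2:20pm start Elena → 1
3:40pm end Elena → 0
3:40pm start Tariq → 1
3:50pm start Mei → 2
5:20pm end Tariq → 1
6:15pm start Marcus → 2
7:20pm end Mei → 1
9:00pm end Marcus → 0
Peak is 2, at 9:30am (Declan, Sofia).

2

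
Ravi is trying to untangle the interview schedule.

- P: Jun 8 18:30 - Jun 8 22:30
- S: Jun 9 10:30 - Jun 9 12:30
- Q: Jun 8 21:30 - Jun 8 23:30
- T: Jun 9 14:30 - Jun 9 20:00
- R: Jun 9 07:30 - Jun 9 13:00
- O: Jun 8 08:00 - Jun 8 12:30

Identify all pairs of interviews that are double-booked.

Sorted by start: O, P, Q, R, S, T.
P starts after O ends; O is clear from here.
Q starts before P ends → P and Q overlap.
R starts after P ends; P is clear from here.
R starts after Q ends; Q is clear from here.
S starts before R ends → R and S overlap.
T starts after R ends.
T starts after S ends.

P & Q, R & S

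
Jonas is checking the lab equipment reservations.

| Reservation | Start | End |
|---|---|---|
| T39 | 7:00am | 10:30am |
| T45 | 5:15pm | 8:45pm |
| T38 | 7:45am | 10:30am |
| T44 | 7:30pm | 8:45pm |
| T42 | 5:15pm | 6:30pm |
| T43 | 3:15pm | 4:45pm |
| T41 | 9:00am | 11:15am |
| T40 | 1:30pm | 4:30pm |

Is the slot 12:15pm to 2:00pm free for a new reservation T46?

T39: ends 10:30am at or before T46 starts 12:15pm → clear.
T38: ends 10:30am at or before T46 starts 12:15pm → clear.
T41: ends 11:15am at or before T46 starts 12:15pm → clear.
T40: starts 1:30pm before T46 ends 2:00pm, and ends 4:30pm after T46 starts 12:15pm → overlap.
T43: starts 3:15pm at or after T46 ends 2:00pm → clear.
T42: starts 5:15pm at or after T46 ends 2:00pm → clear.
T45: starts 5:15pm at or after T46 ends 2:00pm → clear.
T44: starts 7:30pm at or after T46 ends 2:00pm → clear.
T46 overlaps T40.

No — it overlaps T40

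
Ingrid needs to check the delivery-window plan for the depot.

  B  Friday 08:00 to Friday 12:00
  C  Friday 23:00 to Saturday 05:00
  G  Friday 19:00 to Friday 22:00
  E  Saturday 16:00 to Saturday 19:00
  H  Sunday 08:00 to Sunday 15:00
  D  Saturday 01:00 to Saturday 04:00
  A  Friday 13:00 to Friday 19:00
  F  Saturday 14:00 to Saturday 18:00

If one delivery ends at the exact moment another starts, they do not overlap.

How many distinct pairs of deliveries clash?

Check each pair: they overlap iff neither finishes before the other starts.
Sorted by start: B, A, G, C, D, F, E, H.
A starts after B ends, so B has no further overlaps.
G starts exactly when A ends (back-to-back, no overlap), so A has no further overlaps.
C starts after G ends, so G has no further overlaps.
D starts before C ends → C and D overlap.
F starts after C ends, so C has no further overlaps.
F starts after D ends, so D has no further overlaps.
E starts before F ends → F and E overlap.
H starts after F ends.
H starts after E ends.
Overlapping pairs: C & D, E & F — 2 in total.

2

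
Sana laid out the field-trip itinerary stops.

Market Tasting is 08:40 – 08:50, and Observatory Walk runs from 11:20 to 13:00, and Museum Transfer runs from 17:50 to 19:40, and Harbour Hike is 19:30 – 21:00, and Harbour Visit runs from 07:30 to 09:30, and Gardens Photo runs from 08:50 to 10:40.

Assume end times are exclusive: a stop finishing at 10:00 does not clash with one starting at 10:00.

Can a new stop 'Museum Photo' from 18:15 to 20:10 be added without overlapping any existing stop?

No — it overlaps Harbour Hike, Museum Transfer

Harbour Visit: ends 09:30 at or before Museum Photo starts 18:15 → clear.
Market Tasting: ends 08:50 at or before Museum Photo starts 18:15 → clear.
Gardens Photo: ends 10:40 at or before Museum Photo starts 18:15 → clear.
Observatory Walk: ends 13:00 at or before Museum Photo starts 18:15 → clear.
Museum Transfer: starts 17:50 before Museum Photo ends 20:10, and ends 19:40 after Museum Photo starts 18:15 → overlap.
Harbour Hike: starts 19:30 before Museum Photo ends 20:10, and ends 21:00 after Museum Photo starts 18:15 → overlap.
Museum Photo overlaps Museum Transfer, Harbour Hike.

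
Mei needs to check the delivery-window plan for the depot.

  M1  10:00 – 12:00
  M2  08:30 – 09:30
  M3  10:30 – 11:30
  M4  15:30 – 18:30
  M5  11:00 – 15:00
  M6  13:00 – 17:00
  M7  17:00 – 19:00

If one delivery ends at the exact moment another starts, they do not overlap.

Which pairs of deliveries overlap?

Sorted by start: M2, M1, M3, M5, M6, M4, M7.
M1 starts after M2 ends — done with M2.
M3 starts before M1 ends → M1 and M3 overlap.
M5 starts before M1 ends → M1 and M5 overlap.
M6 starts after M1 ends — done with M1.
M5 starts before M3 ends → M3 and M5 overlap.
M6 starts after M3 ends — done with M3.
M6 starts before M5 ends → M5 and M6 overlap.
M4 starts after M5 ends — done with M5.
M4 starts before M6 ends → M6 and M4 overlap.
M7 starts exactly when M6 ends (back-to-back, no overlap).
M7 starts before M4 ends → M4 and M7 overlap.

M1 & M3, M1 & M5, M3 & M5, M4 & M6, M4 & M7, M5 & M6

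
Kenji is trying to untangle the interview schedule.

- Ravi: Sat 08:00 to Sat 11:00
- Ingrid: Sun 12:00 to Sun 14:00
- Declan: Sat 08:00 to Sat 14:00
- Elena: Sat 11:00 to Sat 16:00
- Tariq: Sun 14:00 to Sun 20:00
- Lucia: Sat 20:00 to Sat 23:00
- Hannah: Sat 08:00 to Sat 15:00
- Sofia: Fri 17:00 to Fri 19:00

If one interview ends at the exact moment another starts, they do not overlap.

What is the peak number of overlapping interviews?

Walk through starts and ends in time order (an end at T is processed before a start at T):
Fri 17:00 start Sofia → 1
Fri 19:00 end Sofia → 0
Sat 08:00 start Declan → 1
Sat 08:00 start Hannah → 2
Sat 08:00 start Ravi → 3
Sat 11:00 end Ravi → 2
Sat 11:00 start Elena → 3
Sat 14:00 end Declan → 2
Sat 15:00 end Hannah → 1
Sat 16:00 end Elena → 0
Sat 20:00 start Lucia → 1
Sat 23:00 end Lucia → 0
Sun 12:00 start Ingrid → 1
Sun 14:00 end Ingrid → 0
Sun 14:00 start Tariq → 1
Sun 20:00 end Tariq → 0
Peak is 3, at Sat 08:00 (Declan, Hannah, Ravi).

3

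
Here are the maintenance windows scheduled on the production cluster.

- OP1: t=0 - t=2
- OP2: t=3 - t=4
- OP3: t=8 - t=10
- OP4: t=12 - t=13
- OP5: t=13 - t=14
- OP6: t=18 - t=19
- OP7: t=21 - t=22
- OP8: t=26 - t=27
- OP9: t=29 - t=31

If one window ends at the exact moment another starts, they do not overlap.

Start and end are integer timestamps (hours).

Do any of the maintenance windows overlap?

No

Sorted by start: OP1, OP2, OP3, OP4, OP5, OP6, OP7, OP8, OP9.
OP2 starts after OP1 ends; OP1 is clear from here.
OP3 starts after OP2 ends; OP2 is clear from here.
OP4 starts after OP3 ends; OP3 is clear from here.
OP5 starts exactly when OP4 ends (back-to-back, no overlap); OP4 is clear from here.
OP6 starts after OP5 ends; OP5 is clear from here.
OP7 starts after OP6 ends; OP6 is clear from here.
OP8 starts after OP7 ends; OP7 is clear from here.
OP9 starts after OP8 ends.
Every pair is clear; the schedule has no overlaps.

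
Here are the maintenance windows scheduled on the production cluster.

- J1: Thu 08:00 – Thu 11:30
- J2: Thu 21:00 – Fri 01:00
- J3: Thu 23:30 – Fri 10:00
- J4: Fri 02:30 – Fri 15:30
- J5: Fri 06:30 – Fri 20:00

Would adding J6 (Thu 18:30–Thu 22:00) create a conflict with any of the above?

Yes — it overlaps J2

J1: ends Thu 11:30 at or before J6 starts Thu 18:30 → clear.
J2: starts Thu 21:00 before J6 ends Thu 22:00, and ends Fri 01:00 after J6 starts Thu 18:30 → overlap.
J3: starts Thu 23:30 at or after J6 ends Thu 22:00 → clear.
J4: starts Fri 02:30 at or after J6 ends Thu 22:00 → clear.
J5: starts Fri 06:30 at or after J6 ends Thu 22:00 → clear.
J6 overlaps J2.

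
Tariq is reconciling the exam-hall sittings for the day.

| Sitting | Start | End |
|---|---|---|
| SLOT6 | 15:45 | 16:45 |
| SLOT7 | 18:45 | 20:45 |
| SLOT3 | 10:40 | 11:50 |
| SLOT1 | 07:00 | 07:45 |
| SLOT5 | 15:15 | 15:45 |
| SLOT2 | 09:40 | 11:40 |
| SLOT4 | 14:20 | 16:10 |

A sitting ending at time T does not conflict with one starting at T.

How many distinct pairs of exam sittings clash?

Two intervals overlap when each starts before the other ends.
Sorted by start: SLOT1, SLOT2, SLOT3, SLOT4, SLOT5, SLOT6, SLOT7.
SLOT2 starts after SLOT1 ends; SLOT1 is clear from here.
SLOT3 starts before SLOT2 ends → SLOT2 and SLOT3 overlap.
SLOT4 starts after SLOT2 ends; SLOT2 is clear from here.
SLOT4 starts after SLOT3 ends; SLOT3 is clear from here.
SLOT5 starts before SLOT4 ends → SLOT4 and SLOT5 overlap.
SLOT6 starts before SLOT4 ends → SLOT4 and SLOT6 overlap.
SLOT7 starts after SLOT4 ends.
SLOT6 starts exactly when SLOT5 ends (back-to-back, no overlap); SLOT5 is clear from here.
SLOT7 starts after SLOT6 ends.
Overlapping pairs: SLOT2 & SLOT3, SLOT4 & SLOT5, SLOT4 & SLOT6 — 3 in total.

3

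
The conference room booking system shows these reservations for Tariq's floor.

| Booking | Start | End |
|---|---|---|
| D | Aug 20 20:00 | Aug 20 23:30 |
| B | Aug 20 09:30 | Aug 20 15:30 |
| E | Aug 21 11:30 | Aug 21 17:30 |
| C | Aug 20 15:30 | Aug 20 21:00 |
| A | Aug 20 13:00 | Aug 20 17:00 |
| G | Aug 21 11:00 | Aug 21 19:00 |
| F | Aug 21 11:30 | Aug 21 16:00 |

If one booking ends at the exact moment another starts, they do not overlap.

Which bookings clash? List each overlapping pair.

A & B, A & C, C & D, E & F, E & G, F & G

Sorted by start: B, A, C, D, G, E, F.
A starts before B ends → B and A overlap.
C starts exactly when B ends (back-to-back, no overlap) — done with B.
C starts before A ends → A and C overlap.
D starts after A ends — done with A.
D starts before C ends → C and D overlap.
G starts after C ends — done with C.
G starts after D ends — done with D.
E starts before G ends → G and E overlap.
F starts before G ends → G and F overlap.
F starts before E ends → E and F overlap.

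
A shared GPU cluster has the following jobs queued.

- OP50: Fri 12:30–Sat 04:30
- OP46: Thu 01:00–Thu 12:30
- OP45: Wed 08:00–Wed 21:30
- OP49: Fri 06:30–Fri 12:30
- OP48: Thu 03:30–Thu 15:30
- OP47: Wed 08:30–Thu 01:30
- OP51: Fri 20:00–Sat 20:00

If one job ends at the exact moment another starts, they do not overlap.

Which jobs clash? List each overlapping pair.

Two intervals overlap when each starts before the other ends.
Sorted by start: OP45, OP47, OP46, OP48, OP49, OP50, OP51.
OP47 starts before OP45 ends → OP45 and OP47 overlap.
OP46 starts after OP45 ends, so nothing later overlaps OP45 either.
OP46 starts before OP47 ends → OP47 and OP46 overlap.
OP48 starts after OP47 ends, so nothing later overlaps OP47 either.
OP48 starts before OP46 ends → OP46 and OP48 overlap.
OP49 starts after OP46 ends, so nothing later overlaps OP46 either.
OP49 starts after OP48 ends, so nothing later overlaps OP48 either.
OP50 starts exactly when OP49 ends (back-to-back, no overlap), so nothing later overlaps OP49 either.
OP51 starts before OP50 ends → OP50 and OP51 overlap.

OP45 & OP47, OP46 & OP47, OP46 & OP48, OP50 & OP51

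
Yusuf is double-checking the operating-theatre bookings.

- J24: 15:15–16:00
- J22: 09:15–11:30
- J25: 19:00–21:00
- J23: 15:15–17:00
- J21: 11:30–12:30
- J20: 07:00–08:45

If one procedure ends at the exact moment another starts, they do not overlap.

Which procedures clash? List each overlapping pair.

J23 & J24

Check each pair: they overlap iff neither finishes before the other starts.
Sorted by start: J20, J22, J21, J23, J24, J25.
J22 starts after J20 ends — done with J20.
J21 starts exactly when J22 ends (back-to-back, no overlap) — done with J22.
J23 starts after J21 ends — done with J21.
J24 starts before J23 ends → J23 and J24 overlap.
J25 starts after J23 ends.
J25 starts after J24 ends.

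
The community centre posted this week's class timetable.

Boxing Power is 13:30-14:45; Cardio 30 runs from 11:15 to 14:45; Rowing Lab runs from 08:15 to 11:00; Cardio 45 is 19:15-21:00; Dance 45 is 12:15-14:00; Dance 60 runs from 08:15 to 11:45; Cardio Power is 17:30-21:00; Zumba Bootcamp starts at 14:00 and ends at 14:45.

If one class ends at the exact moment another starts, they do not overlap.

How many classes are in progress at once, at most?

Sweep the timeline, counting +1 at each start and −1 at each end (ends before starts at a tie):
08:15 start Dance 60 → 1
08:15 start Rowing Lab → 2
11:00 end Rowing Lab → 1
11:15 start Cardio 30 → 2
11:45 end Dance 60 → 1
12:15 start Dance 45 → 2
13:30 start Boxing Power → 3
14:00 end Dance 45 → 2
14:00 start Zumba Bootcamp → 3
14:45 end Boxing Power → 2
14:45 end Cardio 30 → 1
14:45 end Zumba Bootcamp → 0
17:30 start Cardio Power → 1
19:15 start Cardio 45 → 2
21:00 end Cardio 45 → 1
21:00 end Cardio Power → 0
Peak is 3, at 13:30 (Boxing Power, Cardio 30, Dance 45).

3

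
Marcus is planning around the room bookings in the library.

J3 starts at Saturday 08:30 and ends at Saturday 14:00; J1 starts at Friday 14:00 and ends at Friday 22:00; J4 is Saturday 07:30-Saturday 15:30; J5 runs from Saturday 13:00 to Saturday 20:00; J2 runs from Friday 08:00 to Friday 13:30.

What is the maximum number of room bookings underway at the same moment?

3

Sort all start/end points and keep a running count:
Friday 08:00 start J2 → 1
Friday 13:30 end J2 → 0
Friday 14:00 start J1 → 1
Friday 22:00 end J1 → 0
Saturday 07:30 start J4 → 1
Saturday 08:30 start J3 → 2
Saturday 13:00 start J5 → 3
Saturday 14:00 end J3 → 2
Saturday 15:30 end J4 → 1
Saturday 20:00 end J5 → 0
Peak is 3, at Saturday 13:00 (J3, J4, J5).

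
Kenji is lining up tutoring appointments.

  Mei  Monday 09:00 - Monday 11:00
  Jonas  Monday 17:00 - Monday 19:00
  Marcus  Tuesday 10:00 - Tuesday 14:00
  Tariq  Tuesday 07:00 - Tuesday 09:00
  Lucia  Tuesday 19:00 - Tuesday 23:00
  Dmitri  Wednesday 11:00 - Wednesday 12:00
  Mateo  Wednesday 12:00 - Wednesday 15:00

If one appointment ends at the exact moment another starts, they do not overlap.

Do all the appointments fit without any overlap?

Yes

Sorted by start: Mei, Jonas, Tariq, Marcus, Lucia, Dmitri, Mateo.
Jonas starts after Mei ends; Mei is clear from here.
Tariq starts after Jonas ends; Jonas is clear from here.
Marcus starts after Tariq ends; Tariq is clear from here.
Lucia starts after Marcus ends; Marcus is clear from here.
Dmitri starts after Lucia ends; Lucia is clear from here.
Mateo starts exactly when Dmitri ends (back-to-back, no overlap).
Every pair is clear; the schedule has no overlaps.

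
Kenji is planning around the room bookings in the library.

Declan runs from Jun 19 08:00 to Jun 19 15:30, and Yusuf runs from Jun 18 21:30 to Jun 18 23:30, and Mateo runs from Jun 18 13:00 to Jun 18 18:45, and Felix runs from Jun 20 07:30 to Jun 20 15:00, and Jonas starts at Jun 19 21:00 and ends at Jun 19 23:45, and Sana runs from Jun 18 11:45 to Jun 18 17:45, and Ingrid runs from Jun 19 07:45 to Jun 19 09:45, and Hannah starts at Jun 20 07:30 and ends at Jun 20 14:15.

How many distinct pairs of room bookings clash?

Sorted by start: Sana, Mateo, Yusuf, Ingrid, Declan, Jonas, Felix, Hannah.
Mateo starts before Sana ends → Sana and Mateo overlap.
Yusuf starts after Sana ends; Sana is clear from here.
Yusuf starts after Mateo ends; Mateo is clear from here.
Ingrid starts after Yusuf ends; Yusuf is clear from here.
Declan starts before Ingrid ends → Ingrid and Declan overlap.
Jonas starts after Ingrid ends; Ingrid is clear from here.
Jonas starts after Declan ends; Declan is clear from here.
Felix starts after Jonas ends; Jonas is clear from here.
Hannah starts before Felix ends → Felix and Hannah overlap.
Overlapping pairs: Declan & Ingrid, Felix & Hannah, Mateo & Sana — 3 in total.

3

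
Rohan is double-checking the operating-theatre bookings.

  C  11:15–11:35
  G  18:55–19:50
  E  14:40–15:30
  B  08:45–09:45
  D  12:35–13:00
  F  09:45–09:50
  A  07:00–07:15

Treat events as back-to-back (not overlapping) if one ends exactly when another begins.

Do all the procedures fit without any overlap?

Sorted by start: A, B, F, C, D, E, G.
B starts after A ends, so nothing later overlaps A either.
F starts exactly when B ends (back-to-back, no overlap), so nothing later overlaps B either.
C starts after F ends, so nothing later overlaps F either.
D starts after C ends, so nothing later overlaps C either.
E starts after D ends, so nothing later overlaps D either.
G starts after E ends.
Every pair is clear; the schedule has no overlaps.

Yes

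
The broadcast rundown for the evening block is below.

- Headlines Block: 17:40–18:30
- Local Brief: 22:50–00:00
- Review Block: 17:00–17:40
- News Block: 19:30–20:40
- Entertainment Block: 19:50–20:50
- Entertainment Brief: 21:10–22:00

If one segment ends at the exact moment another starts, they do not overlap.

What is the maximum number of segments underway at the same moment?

2

Sort all start/end points and keep a running count:
17:00 start Review Block → 1
17:40 end Review Block → 0
17:40 start Headlines Block → 1
18:30 end Headlines Block → 0
19:30 start News Block → 1
19:50 start Entertainment Block → 2
20:40 end News Block → 1
20:50 end Entertainment Block → 0
21:10 start Entertainment Brief → 1
22:00 end Entertainment Brief → 0
22:50 start Local Brief → 1
00:00 end Local Brief → 0
Peak is 2, at 19:50 (Entertainment Block, News Block).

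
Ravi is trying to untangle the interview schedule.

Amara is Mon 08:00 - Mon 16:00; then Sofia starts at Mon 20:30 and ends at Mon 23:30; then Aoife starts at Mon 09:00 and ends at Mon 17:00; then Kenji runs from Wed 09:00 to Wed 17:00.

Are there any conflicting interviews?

Sorted by start: Amara, Aoife, Sofia, Kenji.
Aoife starts before Amara ends → Amara and Aoife overlap.
That's a conflict, so the schedule is not conflict-free.

Yes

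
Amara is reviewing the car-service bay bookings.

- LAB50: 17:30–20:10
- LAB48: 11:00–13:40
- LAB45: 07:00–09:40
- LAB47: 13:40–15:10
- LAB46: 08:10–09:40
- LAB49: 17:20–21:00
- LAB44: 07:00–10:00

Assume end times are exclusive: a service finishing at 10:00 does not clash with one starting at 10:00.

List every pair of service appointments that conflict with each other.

Sorted by start: LAB44, LAB45, LAB46, LAB48, LAB47, LAB49, LAB50.
LAB45 starts before LAB44 ends → LAB44 and LAB45 overlap.
LAB46 starts before LAB44 ends → LAB44 and LAB46 overlap.
LAB48 starts after LAB44 ends — done with LAB44.
LAB46 starts before LAB45 ends → LAB45 and LAB46 overlap.
LAB48 starts after LAB45 ends — done with LAB45.
LAB48 starts after LAB46 ends — done with LAB46.
LAB47 starts exactly when LAB48 ends (back-to-back, no overlap) — done with LAB48.
LAB49 starts after LAB47 ends — done with LAB47.
LAB50 starts before LAB49 ends → LAB49 and LAB50 overlap.

LAB44 & LAB45, LAB44 & LAB46, LAB45 & LAB46, LAB49 & LAB50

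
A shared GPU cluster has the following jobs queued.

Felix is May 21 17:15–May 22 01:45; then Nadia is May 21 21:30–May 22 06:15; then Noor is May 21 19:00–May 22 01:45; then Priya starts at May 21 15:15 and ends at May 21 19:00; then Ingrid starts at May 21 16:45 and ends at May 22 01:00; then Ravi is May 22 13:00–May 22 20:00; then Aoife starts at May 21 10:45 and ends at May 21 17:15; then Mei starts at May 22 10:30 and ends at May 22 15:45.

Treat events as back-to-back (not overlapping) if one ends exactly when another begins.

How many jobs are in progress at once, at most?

4

Walk through starts and ends in time order (an end at T is processed before a start at T):
May 21 10:45 start Aoife → 1
May 21 15:15 start Priya → 2
May 21 16:45 start Ingrid → 3
May 21 17:15 end Aoife → 2
May 21 17:15 start Felix → 3
May 21 19:00 end Priya → 2
May 21 19:00 start Noor → 3
May 21 21:30 start Nadia → 4
May 22 01:00 end Ingrid → 3
May 22 01:45 end Felix → 2
May 22 01:45 end Noor → 1
May 22 06:15 end Nadia → 0
May 22 10:30 start Mei → 1
May 22 13:00 start Ravi → 2
May 22 15:45 end Mei → 1
May 22 20:00 end Ravi → 0
Peak is 4, at May 21 21:30 (Felix, Ingrid, Nadia, Noor).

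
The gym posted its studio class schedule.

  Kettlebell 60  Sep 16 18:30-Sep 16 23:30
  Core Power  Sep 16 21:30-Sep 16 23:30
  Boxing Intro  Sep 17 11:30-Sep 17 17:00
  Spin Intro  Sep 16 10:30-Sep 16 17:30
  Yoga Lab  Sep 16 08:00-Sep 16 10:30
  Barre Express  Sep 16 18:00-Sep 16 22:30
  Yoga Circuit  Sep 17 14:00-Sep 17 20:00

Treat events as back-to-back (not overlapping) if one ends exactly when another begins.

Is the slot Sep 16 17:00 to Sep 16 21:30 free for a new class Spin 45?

No — it overlaps Barre Express, Kettlebell 60, Spin Intro

Yoga Lab: ends Sep 16 10:30 at or before Spin 45 starts Sep 16 17:00 → clear.
Spin Intro: starts Sep 16 10:30 before Spin 45 ends Sep 16 21:30, and ends Sep 16 17:30 after Spin 45 starts Sep 16 17:00 → overlap.
Barre Express: starts Sep 16 18:00 before Spin 45 ends Sep 16 21:30, and ends Sep 16 22:30 after Spin 45 starts Sep 16 17:00 → overlap.
Kettlebell 60: starts Sep 16 18:30 before Spin 45 ends Sep 16 21:30, and ends Sep 16 23:30 after Spin 45 starts Sep 16 17:00 → overlap.
Core Power: starts Sep 16 21:30 at or after Spin 45 ends Sep 16 21:30 → clear.
Boxing Intro: starts Sep 17 11:30 at or after Spin 45 ends Sep 16 21:30 → clear.
Yoga Circuit: starts Sep 17 14:00 at or after Spin 45 ends Sep 16 21:30 → clear.
Spin 45 overlaps Barre Express, Kettlebell 60, Spin Intro.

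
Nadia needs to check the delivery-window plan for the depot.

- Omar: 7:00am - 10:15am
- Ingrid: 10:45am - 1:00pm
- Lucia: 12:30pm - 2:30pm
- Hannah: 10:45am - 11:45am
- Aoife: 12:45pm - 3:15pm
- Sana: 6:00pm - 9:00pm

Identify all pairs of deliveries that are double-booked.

Aoife & Ingrid, Aoife & Lucia, Hannah & Ingrid, Ingrid & Lucia

Sorted by start: Omar, Ingrid, Hannah, Lucia, Aoife, Sana.
Ingrid starts after Omar ends — done with Omar.
Hannah starts before Ingrid ends → Ingrid and Hannah overlap.
Lucia starts before Ingrid ends → Ingrid and Lucia overlap.
Aoife starts before Ingrid ends → Ingrid and Aoife overlap.
Sana starts after Ingrid ends.
Lucia starts after Hannah ends — done with Hannah.
Aoife starts before Lucia ends → Lucia and Aoife overlap.
Sana starts after Lucia ends.
Sana starts after Aoife ends.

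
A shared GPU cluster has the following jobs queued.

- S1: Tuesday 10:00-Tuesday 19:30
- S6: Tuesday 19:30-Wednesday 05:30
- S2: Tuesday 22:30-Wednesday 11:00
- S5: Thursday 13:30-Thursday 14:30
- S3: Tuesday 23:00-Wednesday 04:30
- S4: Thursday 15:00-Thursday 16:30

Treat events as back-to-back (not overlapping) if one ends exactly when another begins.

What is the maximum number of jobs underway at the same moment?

3

Sweep the timeline, counting +1 at each start and −1 at each end (ends before starts at a tie):
Tuesday 10:00 start S1 → 1
Tuesday 19:30 end S1 → 0
Tuesday 19:30 start S6 → 1
Tuesday 22:30 start S2 → 2
Tuesday 23:00 start S3 → 3
Wednesday 04:30 end S3 → 2
Wednesday 05:30 end S6 → 1
Wednesday 11:00 end S2 → 0
Thursday 13:30 start S5 → 1
Thursday 14:30 end S5 → 0
Thursday 15:00 start S4 → 1
Thursday 16:30 end S4 → 0
Peak is 3, at Tuesday 23:00 (S2, S3, S6).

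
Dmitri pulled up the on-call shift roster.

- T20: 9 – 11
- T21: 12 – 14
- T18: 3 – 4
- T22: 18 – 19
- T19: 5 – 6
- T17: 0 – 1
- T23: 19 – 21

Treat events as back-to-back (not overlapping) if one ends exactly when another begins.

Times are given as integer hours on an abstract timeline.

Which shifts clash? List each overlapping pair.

none

Sorted by start: T17, T18, T19, T20, T21, T22, T23.
T18 starts after T17 ends, so nothing later overlaps T17 either.
T19 starts after T18 ends, so nothing later overlaps T18 either.
T20 starts after T19 ends, so nothing later overlaps T19 either.
T21 starts after T20 ends, so nothing later overlaps T20 either.
T22 starts after T21 ends, so nothing later overlaps T21 either.
T23 starts exactly when T22 ends (back-to-back, no overlap).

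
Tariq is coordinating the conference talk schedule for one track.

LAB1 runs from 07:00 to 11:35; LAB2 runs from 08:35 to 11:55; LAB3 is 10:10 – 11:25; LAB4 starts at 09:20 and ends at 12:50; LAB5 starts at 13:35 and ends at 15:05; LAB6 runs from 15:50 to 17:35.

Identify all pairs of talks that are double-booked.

LAB1 & LAB2, LAB1 & LAB3, LAB1 & LAB4, LAB2 & LAB3, LAB2 & LAB4, LAB3 & LAB4

Sorted by start: LAB1, LAB2, LAB4, LAB3, LAB5, LAB6.
LAB2 starts before LAB1 ends → LAB1 and LAB2 overlap.
LAB4 starts before LAB1 ends → LAB1 and LAB4 overlap.
LAB3 starts before LAB1 ends → LAB1 and LAB3 overlap.
LAB5 starts after LAB1 ends; LAB1 is clear from here.
LAB4 starts before LAB2 ends → LAB2 and LAB4 overlap.
LAB3 starts before LAB2 ends → LAB2 and LAB3 overlap.
LAB5 starts after LAB2 ends; LAB2 is clear from here.
LAB3 starts before LAB4 ends → LAB4 and LAB3 overlap.
LAB5 starts after LAB4 ends; LAB4 is clear from here.
LAB5 starts after LAB3 ends; LAB3 is clear from here.
LAB6 starts after LAB5 ends.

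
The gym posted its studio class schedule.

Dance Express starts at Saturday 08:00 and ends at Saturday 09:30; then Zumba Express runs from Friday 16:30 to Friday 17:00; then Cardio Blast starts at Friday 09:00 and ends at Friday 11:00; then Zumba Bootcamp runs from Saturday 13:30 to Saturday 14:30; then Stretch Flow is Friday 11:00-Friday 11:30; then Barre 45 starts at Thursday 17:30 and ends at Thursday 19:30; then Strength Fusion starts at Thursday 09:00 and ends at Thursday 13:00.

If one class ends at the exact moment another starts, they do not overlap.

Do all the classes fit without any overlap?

Yes

Sorted by start: Strength Fusion, Barre 45, Cardio Blast, Stretch Flow, Zumba Express, Dance Express, Zumba Bootcamp.
Barre 45 starts after Strength Fusion ends, so nothing later overlaps Strength Fusion either.
Cardio Blast starts after Barre 45 ends, so nothing later overlaps Barre 45 either.
Stretch Flow starts exactly when Cardio Blast ends (back-to-back, no overlap), so nothing later overlaps Cardio Blast either.
Zumba Express starts after Stretch Flow ends, so nothing later overlaps Stretch Flow either.
Dance Express starts after Zumba Express ends, so nothing later overlaps Zumba Express either.
Zumba Bootcamp starts after Dance Express ends.
Every pair is clear; the schedule has no overlaps.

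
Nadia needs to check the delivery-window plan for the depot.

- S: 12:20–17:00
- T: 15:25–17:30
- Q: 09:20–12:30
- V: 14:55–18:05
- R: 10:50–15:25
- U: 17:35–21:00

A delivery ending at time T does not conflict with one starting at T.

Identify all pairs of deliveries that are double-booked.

Q & R, Q & S, R & S, R & V, S & T, S & V, T & V, U & V

Two intervals overlap when each starts before the other ends.
Sorted by start: Q, R, S, V, T, U.
R starts before Q ends → Q and R overlap.
S starts before Q ends → Q and S overlap.
V starts after Q ends; Q is clear from here.
S starts before R ends → R and S overlap.
V starts before R ends → R and V overlap.
T starts exactly when R ends (back-to-back, no overlap); R is clear from here.
V starts before S ends → S and V overlap.
T starts before S ends → S and T overlap.
U starts after S ends.
T starts before V ends → V and T overlap.
U starts before V ends → V and U overlap.
U starts after T ends.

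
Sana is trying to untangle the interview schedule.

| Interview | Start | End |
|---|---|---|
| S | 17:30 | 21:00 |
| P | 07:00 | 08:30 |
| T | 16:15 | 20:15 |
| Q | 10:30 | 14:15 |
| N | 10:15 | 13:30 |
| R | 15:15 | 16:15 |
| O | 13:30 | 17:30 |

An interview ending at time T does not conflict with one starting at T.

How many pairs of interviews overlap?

Sorted by start: P, N, Q, O, R, T, S.
N starts after P ends, so nothing later overlaps P either.
Q starts before N ends → N and Q overlap.
O starts exactly when N ends (back-to-back, no overlap), so nothing later overlaps N either.
O starts before Q ends → Q and O overlap.
R starts after Q ends, so nothing later overlaps Q either.
R starts before O ends → O and R overlap.
T starts before O ends → O and T overlap.
S starts exactly when O ends (back-to-back, no overlap).
T starts exactly when R ends (back-to-back, no overlap), so nothing later overlaps R either.
S starts before T ends → T and S overlap.
Overlapping pairs: N & Q, O & Q, O & R, O & T, S & T — 5 in total.

5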